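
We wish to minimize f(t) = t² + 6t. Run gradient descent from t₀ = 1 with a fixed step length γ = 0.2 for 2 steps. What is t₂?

f′(t) = 2t + 6
t₁ = 1 − 0.2·8 = -0.6
t₂ = -0.6 − 0.2·4.8 = -1.56

-1.56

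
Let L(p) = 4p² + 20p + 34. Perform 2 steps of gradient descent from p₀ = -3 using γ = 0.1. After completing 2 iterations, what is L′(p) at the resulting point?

-0.16

L′(p) = 8p + 20
p₁ = -3 − 0.1·(-4) = -2.6
p₂ = -2.6 − 0.1·(-0.8) = -2.52
L′(p) at (-2.52) = -0.16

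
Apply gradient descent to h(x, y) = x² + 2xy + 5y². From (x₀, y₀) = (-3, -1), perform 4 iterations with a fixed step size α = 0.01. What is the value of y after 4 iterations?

∇h = (2x + 2y, 2x + 10y)
(x₁, y₁) = (-3, -1) − 0.01·(-8, -16) = (-2.92, -0.84)
(x₂, y₂) = (-2.92, -0.84) − 0.01·(-7.52, -14.24) = (-2.8448, -0.6976)
(x₃, y₃) = (-2.8448, -0.6976) − 0.01·(-7.0848, -12.6656) = (-2.773952, -0.570944)
(x₄, y₄) = (-2.773952, -0.570944) − 0.01·(-6.689792, -11.257344) = (-2.70705408, -0.45837056)
y = -0.45837056

-0.45837056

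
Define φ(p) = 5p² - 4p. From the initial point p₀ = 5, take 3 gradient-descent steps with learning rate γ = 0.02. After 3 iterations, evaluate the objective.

26.9348352

φ′(p) = 10p - 4
p₁ = 5 − 0.02·46 = 4.08
p₂ = 4.08 − 0.02·36.8 = 3.344
p₃ = 3.344 − 0.02·29.44 = 2.7552
φ(2.7552) = 26.9348352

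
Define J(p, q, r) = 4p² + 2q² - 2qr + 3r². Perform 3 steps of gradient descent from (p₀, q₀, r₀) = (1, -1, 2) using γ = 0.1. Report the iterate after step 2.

∇J = (8p, 4q - 2r, -2q + 6r)
(p₁, q₁, r₁) = (1, -1, 2) − 0.1·(8, -8, 14) = (0.2, -0.2, 0.6)
(p₂, q₂, r₂) = (0.2, -0.2, 0.6) − 0.1·(1.6, -2, 4) = (0.04, 0, 0.2)

(0.04, 0, 0.2)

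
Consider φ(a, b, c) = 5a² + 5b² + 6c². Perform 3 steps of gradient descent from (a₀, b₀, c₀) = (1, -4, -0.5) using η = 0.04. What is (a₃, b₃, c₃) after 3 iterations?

(0.216, -0.864, -0.070304)

∇φ = (10a, 10b, 12c)
Step 1: at (1, -4, -0.5), ∇φ = (10, -40, -6) → (1, -4, -0.5) − 0.04·(10, -40, -6) = (0.6, -2.4, -0.26)
Step 2: at (0.6, -2.4, -0.26), ∇φ = (6, -24, -3.12) → (0.6, -2.4, -0.26) − 0.04·(6, -24, -3.12) = (0.36, -1.44, -0.1352)
Step 3: at (0.36, -1.44, -0.1352), ∇φ = (3.6, -14.4, -1.6224) → (0.36, -1.44, -0.1352) − 0.04·(3.6, -14.4, -1.6224) = (0.216, -0.864, -0.070304)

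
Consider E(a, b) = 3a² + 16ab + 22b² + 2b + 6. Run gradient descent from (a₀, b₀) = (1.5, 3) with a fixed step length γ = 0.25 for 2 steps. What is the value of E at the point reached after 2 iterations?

4881565.921875

∇E = (6a + 16b, 16a + 44b + 2)
(a₁, b₁) = (1.5, 3) − 0.25·(57, 158) = (-12.75, -36.5)
(a₂, b₂) = (-12.75, -36.5) − 0.25·(-660.5, -1808) = (152.375, 415.5)
E(152.375, 415.5) = 4881565.921875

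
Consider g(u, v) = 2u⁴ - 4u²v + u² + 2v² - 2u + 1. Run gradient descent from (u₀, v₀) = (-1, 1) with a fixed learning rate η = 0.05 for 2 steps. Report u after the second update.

∇g = (8u³ - 8uv + 2u - 2, -4u² + 4v)
Step 1: at (-1, 1), ∇g = (-4, 0) → (-1, 1) − 0.05·(-4, 0) = (-0.8, 1)
Step 2: at (-0.8, 1), ∇g = (-1.296, 1.44) → (-0.8, 1) − 0.05·(-1.296, 1.44) = (-0.7352, 0.928)
u = -0.7352

-0.7352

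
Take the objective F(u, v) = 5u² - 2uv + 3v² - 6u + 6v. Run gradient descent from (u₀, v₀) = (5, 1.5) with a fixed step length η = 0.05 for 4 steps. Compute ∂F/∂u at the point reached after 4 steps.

3.818

∇F = (10u - 2v - 6, -2u + 6v + 6)
Step 1: at (5, 1.5), ∇F = (41, 5) → (5, 1.5) − 0.05·(41, 5) = (2.95, 1.25)
Step 2: at (2.95, 1.25), ∇F = (21, 7.6) → (2.95, 1.25) − 0.05·(21, 7.6) = (1.9, 0.87)
Step 3: at (1.9, 0.87), ∇F = (11.26, 7.42) → (1.9, 0.87) − 0.05·(11.26, 7.42) = (1.337, 0.499)
Step 4: at (1.337, 0.499), ∇F = (6.372, 6.32) → (1.337, 0.499) − 0.05·(6.372, 6.32) = (1.0184, 0.183)
∂F/∂u at (1.0184, 0.183) = 3.818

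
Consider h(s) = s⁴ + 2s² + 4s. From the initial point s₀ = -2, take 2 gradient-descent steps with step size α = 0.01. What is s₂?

-1.43796224

h′(s) = 4s³ + 4s + 4
Step 1: h′(-2) = -36; s₁ = -2 − 0.01·(-36) = -1.64
Step 2: h′(-1.64) = -20.203776; s₂ = -1.64 − 0.01·(-20.203776) = -1.43796224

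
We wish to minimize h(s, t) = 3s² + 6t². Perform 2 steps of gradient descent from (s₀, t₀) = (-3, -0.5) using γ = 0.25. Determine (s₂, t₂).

(-0.75, -2)

∇h = (6s, 12t)
Step 1: at (-3, -0.5), ∇h = (-18, -6) → (-3, -0.5) − 0.25·(-18, -6) = (1.5, 1)
Step 2: at (1.5, 1), ∇h = (9, 12) → (1.5, 1) − 0.25·(9, 12) = (-0.75, -2)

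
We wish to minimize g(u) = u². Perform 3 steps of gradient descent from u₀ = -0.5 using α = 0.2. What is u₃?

-0.108

g′(u) = 2u
u₁ = -0.5 − 0.2·(-1) = -0.3
u₂ = -0.3 − 0.2·(-0.6) = -0.18
u₃ = -0.18 − 0.2·(-0.36) = -0.108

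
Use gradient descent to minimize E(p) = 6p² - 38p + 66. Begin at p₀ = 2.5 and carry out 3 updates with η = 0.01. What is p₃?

2.712352

E′(p) = 12p - 38
p₁ = 2.5 − 0.01·(-8) = 2.58
p₂ = 2.58 − 0.01·(-7.04) = 2.6504
p₃ = 2.6504 − 0.01·(-6.1952) = 2.712352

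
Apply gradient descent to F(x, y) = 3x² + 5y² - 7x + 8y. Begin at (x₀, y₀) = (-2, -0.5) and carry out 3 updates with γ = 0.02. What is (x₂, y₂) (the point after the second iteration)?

(-1.2856, -0.608)

∇F = (6x - 7, 10y + 8)
(x₁, y₁) = (-2, -0.5) − 0.02·(-19, 3) = (-1.62, -0.56)
(x₂, y₂) = (-1.62, -0.56) − 0.02·(-16.72, 2.4) = (-1.2856, -0.608)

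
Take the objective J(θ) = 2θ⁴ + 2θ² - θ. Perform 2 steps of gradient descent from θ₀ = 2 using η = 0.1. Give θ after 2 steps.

103.1608

J′(θ) = 8θ³ + 4θ - 1
θ₁ = 2 − 0.1·71 = -5.1
θ₂ = -5.1 − 0.1·(-1082.608) = 103.1608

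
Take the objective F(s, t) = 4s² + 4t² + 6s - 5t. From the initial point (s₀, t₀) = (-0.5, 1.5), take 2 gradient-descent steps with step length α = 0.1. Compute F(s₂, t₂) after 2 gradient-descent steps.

∇F = (8s + 6, 8t - 5)
Step 1: at (-0.5, 1.5), ∇F = (2, 7) → (-0.5, 1.5) − 0.1·(2, 7) = (-0.7, 0.8)
Step 2: at (-0.7, 0.8), ∇F = (0.4, 1.4) → (-0.7, 0.8) − 0.1·(0.4, 1.4) = (-0.74, 0.66)
F(-0.74, 0.66) = -3.8072

-3.8072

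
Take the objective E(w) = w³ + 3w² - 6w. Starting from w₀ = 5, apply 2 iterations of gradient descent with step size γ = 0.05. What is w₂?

E′(w) = 3w² + 6w - 6
Step 1: E′(5) = 99; w₁ = 5 − 0.05·99 = 0.05
Step 2: E′(0.05) = -5.6925; w₂ = 0.05 − 0.05·(-5.6925) = 0.334625

0.334625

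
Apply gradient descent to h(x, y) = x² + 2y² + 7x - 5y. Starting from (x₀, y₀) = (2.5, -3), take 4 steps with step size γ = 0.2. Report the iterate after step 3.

(-2.204, 1.216)

∇h = (2x + 7, 4y - 5)
Step 1: at (2.5, -3), ∇h = (12, -17) → (2.5, -3) − 0.2·(12, -17) = (0.1, 0.4)
Step 2: at (0.1, 0.4), ∇h = (7.2, -3.4) → (0.1, 0.4) − 0.2·(7.2, -3.4) = (-1.34, 1.08)
Step 3: at (-1.34, 1.08), ∇h = (4.32, -0.68) → (-1.34, 1.08) − 0.2·(4.32, -0.68) = (-2.204, 1.216)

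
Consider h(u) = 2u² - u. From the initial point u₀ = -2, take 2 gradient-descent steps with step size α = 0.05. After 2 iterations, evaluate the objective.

h′(u) = 4u - 1
u₁ = -2 − 0.05·(-9) = -1.55
u₂ = -1.55 − 0.05·(-7.2) = -1.19
h(-1.19) = 4.0222

4.0222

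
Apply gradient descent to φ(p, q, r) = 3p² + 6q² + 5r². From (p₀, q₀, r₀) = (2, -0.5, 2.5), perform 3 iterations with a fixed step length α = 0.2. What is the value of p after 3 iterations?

-0.016

∇φ = (6p, 12q, 10r)
(p₁, q₁, r₁) = (2, -0.5, 2.5) − 0.2·(12, -6, 25) = (-0.4, 0.7, -2.5)
(p₂, q₂, r₂) = (-0.4, 0.7, -2.5) − 0.2·(-2.4, 8.4, -25) = (0.08, -0.98, 2.5)
(p₃, q₃, r₃) = (0.08, -0.98, 2.5) − 0.2·(0.48, -11.76, 25) = (-0.016, 1.372, -2.5)
p = -0.016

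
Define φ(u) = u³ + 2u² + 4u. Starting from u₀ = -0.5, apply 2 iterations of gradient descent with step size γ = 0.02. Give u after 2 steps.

-0.6090815

φ′(u) = 3u² + 4u + 4
u₁ = -0.5 − 0.02·2.75 = -0.555
u₂ = -0.555 − 0.02·2.704075 = -0.6090815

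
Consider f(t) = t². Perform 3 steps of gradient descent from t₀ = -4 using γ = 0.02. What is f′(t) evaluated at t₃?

f′(t) = 2t
Step 1: f′(-4) = -8; t₁ = -4 − 0.02·(-8) = -3.84
Step 2: f′(-3.84) = -7.68; t₂ = -3.84 − 0.02·(-7.68) = -3.6864
Step 3: f′(-3.6864) = -7.3728; t₃ = -3.6864 − 0.02·(-7.3728) = -3.538944
f′(t) at (-3.538944) = -7.077888

-7.077888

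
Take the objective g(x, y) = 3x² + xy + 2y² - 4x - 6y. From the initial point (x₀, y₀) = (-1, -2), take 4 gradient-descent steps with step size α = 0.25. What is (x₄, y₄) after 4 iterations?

∇g = (6x + y - 4, x + 4y - 6)
(x₁, y₁) = (-1, -2) − 0.25·(-12, -15) = (2, 1.75)
(x₂, y₂) = (2, 1.75) − 0.25·(9.75, 3) = (-0.4375, 1)
(x₃, y₃) = (-0.4375, 1) − 0.25·(-5.625, -2.4375) = (0.96875, 1.609375)
(x₄, y₄) = (0.96875, 1.609375) − 0.25·(3.421875, 1.40625) = (0.11328125, 1.2578125)

(0.11328125, 1.2578125)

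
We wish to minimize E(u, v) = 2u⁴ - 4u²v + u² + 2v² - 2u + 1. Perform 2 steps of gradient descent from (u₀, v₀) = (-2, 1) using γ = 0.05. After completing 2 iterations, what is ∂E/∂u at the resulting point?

-2.372484501504

∇E = (8u³ - 8uv + 2u - 2, -4u² + 4v)
Step 1: at (-2, 1), ∇E = (-54, -12) → (-2, 1) − 0.05·(-54, -12) = (0.7, 1.6)
Step 2: at (0.7, 1.6), ∇E = (-6.816, 4.44) → (0.7, 1.6) − 0.05·(-6.816, 4.44) = (1.0408, 1.378)
∂E/∂u at (1.0408, 1.378) = -2.372484501504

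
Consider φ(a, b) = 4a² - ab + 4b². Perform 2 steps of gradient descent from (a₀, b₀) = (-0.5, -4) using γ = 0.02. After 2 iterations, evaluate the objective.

31.84620768

∇φ = (8a - b, -a + 8b)
(a₁, b₁) = (-0.5, -4) − 0.02·(0, -31.5) = (-0.5, -3.37)
(a₂, b₂) = (-0.5, -3.37) − 0.02·(-0.63, -26.46) = (-0.4874, -2.8408)
φ(-0.4874, -2.8408) = 31.84620768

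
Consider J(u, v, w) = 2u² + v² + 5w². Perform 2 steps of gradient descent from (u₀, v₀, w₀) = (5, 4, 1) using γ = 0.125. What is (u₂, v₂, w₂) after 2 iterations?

∇J = (4u, 2v, 10w)
Step 1: at (5, 4, 1), ∇J = (20, 8, 10) → (5, 4, 1) − 0.125·(20, 8, 10) = (2.5, 3, -0.25)
Step 2: at (2.5, 3, -0.25), ∇J = (10, 6, -2.5) → (2.5, 3, -0.25) − 0.125·(10, 6, -2.5) = (1.25, 2.25, 0.0625)

(1.25, 2.25, 0.0625)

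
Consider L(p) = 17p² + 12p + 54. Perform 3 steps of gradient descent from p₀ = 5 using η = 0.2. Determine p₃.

-1044.776

L′(p) = 34p + 12
p₁ = 5 − 0.2·182 = -31.4
p₂ = -31.4 − 0.2·(-1055.6) = 179.72
p₃ = 179.72 − 0.2·6122.48 = -1044.776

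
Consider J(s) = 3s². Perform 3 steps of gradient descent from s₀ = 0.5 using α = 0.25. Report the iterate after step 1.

J′(s) = 6s
s₁ = 0.5 − 0.25·3 = -0.25

-0.25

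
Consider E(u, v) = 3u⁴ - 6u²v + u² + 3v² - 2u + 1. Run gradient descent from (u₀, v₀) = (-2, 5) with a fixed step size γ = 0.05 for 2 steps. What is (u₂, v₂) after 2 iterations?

∇E = (12u³ - 12uv + 2u - 2, -6u² + 6v)
Step 1: at (-2, 5), ∇E = (18, 6) → (-2, 5) − 0.05·(18, 6) = (-2.9, 4.7)
Step 2: at (-2.9, 4.7), ∇E = (-136.908, -22.26) → (-2.9, 4.7) − 0.05·(-136.908, -22.26) = (3.9454, 5.813)

(3.9454, 5.813)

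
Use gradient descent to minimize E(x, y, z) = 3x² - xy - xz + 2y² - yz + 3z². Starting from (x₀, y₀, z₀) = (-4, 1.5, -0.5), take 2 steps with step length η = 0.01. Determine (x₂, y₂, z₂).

∇E = (6x - y - z, -x + 4y - z, -x - y + 6z)
Step 1: at (-4, 1.5, -0.5), ∇E = (-25, 10.5, -0.5) → (-4, 1.5, -0.5) − 0.01·(-25, 10.5, -0.5) = (-3.75, 1.395, -0.495)
Step 2: at (-3.75, 1.395, -0.495), ∇E = (-23.4, 9.825, -0.615) → (-3.75, 1.395, -0.495) − 0.01·(-23.4, 9.825, -0.615) = (-3.516, 1.29675, -0.48885)

(-3.516, 1.29675, -0.48885)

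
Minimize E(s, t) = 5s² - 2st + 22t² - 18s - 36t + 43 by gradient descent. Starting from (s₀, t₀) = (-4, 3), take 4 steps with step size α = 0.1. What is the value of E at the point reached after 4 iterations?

2407207.75451904

∇E = (10s - 2t - 18, -2s + 44t - 36)
Step 1: at (-4, 3), ∇E = (-64, 104) → (-4, 3) − 0.1·(-64, 104) = (2.4, -7.4)
Step 2: at (2.4, -7.4), ∇E = (20.8, -366.4) → (2.4, -7.4) − 0.1·(20.8, -366.4) = (0.32, 29.24)
Step 3: at (0.32, 29.24), ∇E = (-73.28, 1249.92) → (0.32, 29.24) − 0.1·(-73.28, 1249.92) = (7.648, -95.752)
Step 4: at (7.648, -95.752), ∇E = (249.984, -4264.384) → (7.648, -95.752) − 0.1·(249.984, -4264.384) = (-17.3504, 330.6864)
E(-17.3504, 330.6864) = 2407207.75451904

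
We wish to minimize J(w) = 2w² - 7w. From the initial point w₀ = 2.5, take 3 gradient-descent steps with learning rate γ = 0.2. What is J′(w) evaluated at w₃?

J′(w) = 4w - 7
Step 1: J′(2.5) = 3; w₁ = 2.5 − 0.2·3 = 1.9
Step 2: J′(1.9) = 0.6; w₂ = 1.9 − 0.2·0.6 = 1.78
Step 3: J′(1.78) = 0.12; w₃ = 1.78 − 0.2·0.12 = 1.756
J′(w) at (1.756) = 0.024

0.024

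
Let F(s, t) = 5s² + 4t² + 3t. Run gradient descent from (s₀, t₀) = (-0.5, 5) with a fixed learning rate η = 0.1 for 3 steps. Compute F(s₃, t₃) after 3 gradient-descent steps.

-0.555104

∇F = (10s, 8t + 3)
(s₁, t₁) = (-0.5, 5) − 0.1·(-5, 43) = (0, 0.7)
(s₂, t₂) = (0, 0.7) − 0.1·(0, 8.6) = (0, -0.16)
(s₃, t₃) = (0, -0.16) − 0.1·(0, 1.72) = (0, -0.332)
F(0, -0.332) = -0.555104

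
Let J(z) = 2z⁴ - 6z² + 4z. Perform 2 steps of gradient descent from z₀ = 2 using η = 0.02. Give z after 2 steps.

J′(z) = 8z³ - 12z + 4
Step 1: J′(2) = 44; z₁ = 2 − 0.02·44 = 1.12
Step 2: J′(1.12) = 1.799424; z₂ = 1.12 − 0.02·1.799424 = 1.08401152

1.08401152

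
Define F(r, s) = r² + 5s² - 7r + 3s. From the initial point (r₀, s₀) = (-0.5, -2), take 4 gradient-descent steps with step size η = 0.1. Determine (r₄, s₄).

(1.8616, -0.3)

∇F = (2r - 7, 10s + 3)
Step 1: at (-0.5, -2), ∇F = (-8, -17) → (-0.5, -2) − 0.1·(-8, -17) = (0.3, -0.3)
Step 2: at (0.3, -0.3), ∇F = (-6.4, 0) → (0.3, -0.3) − 0.1·(-6.4, 0) = (0.94, -0.3)
Step 3: at (0.94, -0.3), ∇F = (-5.12, 0) → (0.94, -0.3) − 0.1·(-5.12, 0) = (1.452, -0.3)
Step 4: at (1.452, -0.3), ∇F = (-4.096, 0) → (1.452, -0.3) − 0.1·(-4.096, 0) = (1.8616, -0.3)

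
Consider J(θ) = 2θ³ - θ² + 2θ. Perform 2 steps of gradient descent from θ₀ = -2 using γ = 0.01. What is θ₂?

-2.6834

J′(θ) = 6θ² - 2θ + 2
θ₁ = -2 − 0.01·30 = -2.3
θ₂ = -2.3 − 0.01·38.34 = -2.6834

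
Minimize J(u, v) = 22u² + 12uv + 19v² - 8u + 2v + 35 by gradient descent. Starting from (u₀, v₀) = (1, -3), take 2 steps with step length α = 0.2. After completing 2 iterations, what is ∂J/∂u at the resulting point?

∇J = (44u + 12v - 8, 12u + 38v + 2)
(u₁, v₁) = (1, -3) − 0.2·(0, -100) = (1, 17)
(u₂, v₂) = (1, 17) − 0.2·(240, 660) = (-47, -115)
∂J/∂u at (-47, -115) = -3456

-3456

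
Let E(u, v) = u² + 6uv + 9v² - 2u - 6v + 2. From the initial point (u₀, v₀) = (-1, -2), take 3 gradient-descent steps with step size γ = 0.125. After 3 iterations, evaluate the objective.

730

∇E = (2u + 6v - 2, 6u + 18v - 6)
(u₁, v₁) = (-1, -2) − 0.125·(-16, -48) = (1, 4)
(u₂, v₂) = (1, 4) − 0.125·(24, 72) = (-2, -5)
(u₃, v₃) = (-2, -5) − 0.125·(-36, -108) = (2.5, 8.5)
E(2.5, 8.5) = 730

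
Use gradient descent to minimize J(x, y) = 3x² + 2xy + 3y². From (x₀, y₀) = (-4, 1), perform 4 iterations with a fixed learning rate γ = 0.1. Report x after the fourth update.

∇J = (6x + 2y, 2x + 6y)
(x₁, y₁) = (-4, 1) − 0.1·(-22, -2) = (-1.8, 1.2)
(x₂, y₂) = (-1.8, 1.2) − 0.1·(-8.4, 3.6) = (-0.96, 0.84)
(x₃, y₃) = (-0.96, 0.84) − 0.1·(-4.08, 3.12) = (-0.552, 0.528)
(x₄, y₄) = (-0.552, 0.528) − 0.1·(-2.256, 2.064) = (-0.3264, 0.3216)
x = -0.3264

-0.3264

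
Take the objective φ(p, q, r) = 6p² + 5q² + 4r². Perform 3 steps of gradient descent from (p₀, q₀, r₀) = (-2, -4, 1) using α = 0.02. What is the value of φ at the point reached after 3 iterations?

∇φ = (12p, 10q, 8r)
(p₁, q₁, r₁) = (-2, -4, 1) − 0.02·(-24, -40, 8) = (-1.52, -3.2, 0.84)
(p₂, q₂, r₂) = (-1.52, -3.2, 0.84) − 0.02·(-18.24, -32, 6.72) = (-1.1552, -2.56, 0.7056)
(p₃, q₃, r₃) = (-1.1552, -2.56, 0.7056) − 0.02·(-13.8624, -25.6, 5.6448) = (-0.877952, -2.048, 0.592704)
φ(-0.877952, -2.048, 0.592704) = 27.001510412288

27.001510412288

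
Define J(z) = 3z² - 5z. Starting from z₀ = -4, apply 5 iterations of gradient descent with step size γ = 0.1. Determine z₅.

0.78384

J′(z) = 6z - 5
z₁ = -4 − 0.1·(-29) = -1.1
z₂ = -1.1 − 0.1·(-11.6) = 0.06
z₃ = 0.06 − 0.1·(-4.64) = 0.524
z₄ = 0.524 − 0.1·(-1.856) = 0.7096
z₅ = 0.7096 − 0.1·(-0.7424) = 0.78384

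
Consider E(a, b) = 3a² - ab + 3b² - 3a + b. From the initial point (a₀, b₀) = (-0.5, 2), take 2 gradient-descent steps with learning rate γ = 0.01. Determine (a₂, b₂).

(-0.34615, 1.7389)

∇E = (6a - b - 3, -a + 6b + 1)
(a₁, b₁) = (-0.5, 2) − 0.01·(-8, 13.5) = (-0.42, 1.865)
(a₂, b₂) = (-0.42, 1.865) − 0.01·(-7.385, 12.61) = (-0.34615, 1.7389)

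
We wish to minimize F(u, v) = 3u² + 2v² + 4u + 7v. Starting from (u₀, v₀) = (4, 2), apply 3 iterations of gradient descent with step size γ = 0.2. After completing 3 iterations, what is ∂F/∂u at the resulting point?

∇F = (6u + 4, 4v + 7)
Step 1: at (4, 2), ∇F = (28, 15) → (4, 2) − 0.2·(28, 15) = (-1.6, -1)
Step 2: at (-1.6, -1), ∇F = (-5.6, 3) → (-1.6, -1) − 0.2·(-5.6, 3) = (-0.48, -1.6)
Step 3: at (-0.48, -1.6), ∇F = (1.12, 0.6) → (-0.48, -1.6) − 0.2·(1.12, 0.6) = (-0.704, -1.72)
∂F/∂u at (-0.704, -1.72) = -0.224

-0.224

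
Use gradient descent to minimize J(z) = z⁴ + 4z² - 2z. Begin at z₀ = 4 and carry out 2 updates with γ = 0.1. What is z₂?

J′(z) = 4z³ + 8z - 2
z₁ = 4 − 0.1·286 = -24.6
z₂ = -24.6 − 0.1·(-59746.544) = 5950.0544

5950.0544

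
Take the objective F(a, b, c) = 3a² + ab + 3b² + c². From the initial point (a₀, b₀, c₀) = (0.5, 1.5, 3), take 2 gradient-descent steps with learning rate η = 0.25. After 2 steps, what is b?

∇F = (6a + b, a + 6b, 2c)
Step 1: at (0.5, 1.5, 3), ∇F = (4.5, 9.5, 6) → (0.5, 1.5, 3) − 0.25·(4.5, 9.5, 6) = (-0.625, -0.875, 1.5)
Step 2: at (-0.625, -0.875, 1.5), ∇F = (-4.625, -5.875, 3) → (-0.625, -0.875, 1.5) − 0.25·(-4.625, -5.875, 3) = (0.53125, 0.59375, 0.75)
b = 0.59375

0.59375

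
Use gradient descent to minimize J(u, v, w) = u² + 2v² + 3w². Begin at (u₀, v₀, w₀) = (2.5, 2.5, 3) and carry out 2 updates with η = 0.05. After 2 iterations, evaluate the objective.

15.703325

∇J = (2u, 4v, 6w)
Step 1: at (2.5, 2.5, 3), ∇J = (5, 10, 18) → (2.5, 2.5, 3) − 0.05·(5, 10, 18) = (2.25, 2, 2.1)
Step 2: at (2.25, 2, 2.1), ∇J = (4.5, 8, 12.6) → (2.25, 2, 2.1) − 0.05·(4.5, 8, 12.6) = (2.025, 1.6, 1.47)
J(2.025, 1.6, 1.47) = 15.703325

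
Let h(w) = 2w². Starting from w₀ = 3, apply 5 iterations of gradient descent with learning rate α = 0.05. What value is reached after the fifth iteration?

h′(w) = 4w
w₁ = 3 − 0.05·12 = 2.4
w₂ = 2.4 − 0.05·9.6 = 1.92
w₃ = 1.92 − 0.05·7.68 = 1.536
w₄ = 1.536 − 0.05·6.144 = 1.2288
w₅ = 1.2288 − 0.05·4.9152 = 0.98304

0.98304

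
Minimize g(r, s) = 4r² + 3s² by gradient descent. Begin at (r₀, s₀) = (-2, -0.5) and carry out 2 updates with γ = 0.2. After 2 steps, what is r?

∇g = (8r, 6s)
(r₁, s₁) = (-2, -0.5) − 0.2·(-16, -3) = (1.2, 0.1)
(r₂, s₂) = (1.2, 0.1) − 0.2·(9.6, 0.6) = (-0.72, -0.02)
r = -0.72

-0.72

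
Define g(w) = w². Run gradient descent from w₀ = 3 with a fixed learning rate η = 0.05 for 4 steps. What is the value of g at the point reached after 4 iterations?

g′(w) = 2w
w₁ = 3 − 0.05·6 = 2.7
w₂ = 2.7 − 0.05·5.4 = 2.43
w₃ = 2.43 − 0.05·4.86 = 2.187
w₄ = 2.187 − 0.05·4.374 = 1.9683
g(1.9683) = 3.87420489

3.87420489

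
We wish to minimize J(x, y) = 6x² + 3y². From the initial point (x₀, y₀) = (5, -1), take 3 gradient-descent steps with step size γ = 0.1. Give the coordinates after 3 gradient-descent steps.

(-0.04, -0.064)

∇J = (12x, 6y)
(x₁, y₁) = (5, -1) − 0.1·(60, -6) = (-1, -0.4)
(x₂, y₂) = (-1, -0.4) − 0.1·(-12, -2.4) = (0.2, -0.16)
(x₃, y₃) = (0.2, -0.16) − 0.1·(2.4, -0.96) = (-0.04, -0.064)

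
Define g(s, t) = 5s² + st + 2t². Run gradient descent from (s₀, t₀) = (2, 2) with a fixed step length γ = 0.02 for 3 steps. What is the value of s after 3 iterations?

∇g = (10s + t, s + 4t)
Step 1: at (2, 2), ∇g = (22, 10) → (2, 2) − 0.02·(22, 10) = (1.56, 1.8)
Step 2: at (1.56, 1.8), ∇g = (17.4, 8.76) → (1.56, 1.8) − 0.02·(17.4, 8.76) = (1.212, 1.6248)
Step 3: at (1.212, 1.6248), ∇g = (13.7448, 7.7112) → (1.212, 1.6248) − 0.02·(13.7448, 7.7112) = (0.937104, 1.470576)
s = 0.937104

0.937104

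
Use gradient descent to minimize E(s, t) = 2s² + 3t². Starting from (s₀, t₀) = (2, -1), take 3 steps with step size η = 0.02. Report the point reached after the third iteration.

(1.557376, -0.681472)

∇E = (4s, 6t)
(s₁, t₁) = (2, -1) − 0.02·(8, -6) = (1.84, -0.88)
(s₂, t₂) = (1.84, -0.88) − 0.02·(7.36, -5.28) = (1.6928, -0.7744)
(s₃, t₃) = (1.6928, -0.7744) − 0.02·(6.7712, -4.6464) = (1.557376, -0.681472)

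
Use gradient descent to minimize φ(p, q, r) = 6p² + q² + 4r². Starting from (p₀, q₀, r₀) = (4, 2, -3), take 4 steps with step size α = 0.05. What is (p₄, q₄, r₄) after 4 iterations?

∇φ = (12p, 2q, 8r)
(p₁, q₁, r₁) = (4, 2, -3) − 0.05·(48, 4, -24) = (1.6, 1.8, -1.8)
(p₂, q₂, r₂) = (1.6, 1.8, -1.8) − 0.05·(19.2, 3.6, -14.4) = (0.64, 1.62, -1.08)
(p₃, q₃, r₃) = (0.64, 1.62, -1.08) − 0.05·(7.68, 3.24, -8.64) = (0.256, 1.458, -0.648)
(p₄, q₄, r₄) = (0.256, 1.458, -0.648) − 0.05·(3.072, 2.916, -5.184) = (0.1024, 1.3122, -0.3888)

(0.1024, 1.3122, -0.3888)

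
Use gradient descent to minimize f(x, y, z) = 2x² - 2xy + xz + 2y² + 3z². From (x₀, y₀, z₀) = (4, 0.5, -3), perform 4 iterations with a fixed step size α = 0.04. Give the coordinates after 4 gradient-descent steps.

(2.47094784, 1.06793088, -1.35778048)

∇f = (4x - 2y + z, -2x + 4y, x + 6z)
(x₁, y₁, z₁) = (4, 0.5, -3) − 0.04·(12, -6, -14) = (3.52, 0.74, -2.44)
(x₂, y₂, z₂) = (3.52, 0.74, -2.44) − 0.04·(10.16, -4.08, -11.12) = (3.1136, 0.9032, -1.9952)
(x₃, y₃, z₃) = (3.1136, 0.9032, -1.9952) − 0.04·(8.6528, -2.6144, -8.8576) = (2.767488, 1.007776, -1.640896)
(x₄, y₄, z₄) = (2.767488, 1.007776, -1.640896) − 0.04·(7.413504, -1.503872, -7.077888) = (2.47094784, 1.06793088, -1.35778048)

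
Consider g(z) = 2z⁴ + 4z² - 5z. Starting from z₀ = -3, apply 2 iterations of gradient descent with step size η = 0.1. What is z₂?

g′(z) = 8z³ + 8z - 5
z₁ = -3 − 0.1·(-245) = 21.5
z₂ = 21.5 − 0.1·79674 = -7945.9

-7945.9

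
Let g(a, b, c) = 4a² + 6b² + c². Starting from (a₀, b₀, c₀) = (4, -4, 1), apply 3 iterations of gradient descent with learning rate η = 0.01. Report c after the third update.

∇g = (8a, 12b, 2c)
(a₁, b₁, c₁) = (4, -4, 1) − 0.01·(32, -48, 2) = (3.68, -3.52, 0.98)
(a₂, b₂, c₂) = (3.68, -3.52, 0.98) − 0.01·(29.44, -42.24, 1.96) = (3.3856, -3.0976, 0.9604)
(a₃, b₃, c₃) = (3.3856, -3.0976, 0.9604) − 0.01·(27.0848, -37.1712, 1.9208) = (3.114752, -2.725888, 0.941192)
c = 0.941192

0.941192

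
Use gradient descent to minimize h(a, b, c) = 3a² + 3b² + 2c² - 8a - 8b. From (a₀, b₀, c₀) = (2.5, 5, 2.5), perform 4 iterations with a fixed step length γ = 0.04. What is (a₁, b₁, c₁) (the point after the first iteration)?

∇h = (6a - 8, 6b - 8, 4c)
Step 1: at (2.5, 5, 2.5), ∇h = (7, 22, 10) → (2.5, 5, 2.5) − 0.04·(7, 22, 10) = (2.22, 4.12, 2.1)

(2.22, 4.12, 2.1)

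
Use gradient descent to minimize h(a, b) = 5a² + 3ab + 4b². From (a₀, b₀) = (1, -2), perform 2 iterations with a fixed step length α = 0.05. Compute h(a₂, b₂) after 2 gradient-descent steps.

3.59365625

∇h = (10a + 3b, 3a + 8b)
Step 1: at (1, -2), ∇h = (4, -13) → (1, -2) − 0.05·(4, -13) = (0.8, -1.35)
Step 2: at (0.8, -1.35), ∇h = (3.95, -8.4) → (0.8, -1.35) − 0.05·(3.95, -8.4) = (0.6025, -0.93)
h(0.6025, -0.93) = 3.59365625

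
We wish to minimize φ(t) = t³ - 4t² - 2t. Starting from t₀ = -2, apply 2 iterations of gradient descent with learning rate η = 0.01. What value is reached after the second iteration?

φ′(t) = 3t² - 8t - 2
t₁ = -2 − 0.01·26 = -2.26
t₂ = -2.26 − 0.01·31.4028 = -2.574028

-2.574028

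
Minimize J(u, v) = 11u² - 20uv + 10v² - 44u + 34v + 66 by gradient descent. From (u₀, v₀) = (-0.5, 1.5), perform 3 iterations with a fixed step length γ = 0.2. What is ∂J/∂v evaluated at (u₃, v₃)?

-29026

∇J = (22u - 20v - 44, -20u + 20v + 34)
Step 1: at (-0.5, 1.5), ∇J = (-85, 74) → (-0.5, 1.5) − 0.2·(-85, 74) = (16.5, -13.3)
Step 2: at (16.5, -13.3), ∇J = (585, -562) → (16.5, -13.3) − 0.2·(585, -562) = (-100.5, 99.1)
Step 3: at (-100.5, 99.1), ∇J = (-4237, 4026) → (-100.5, 99.1) − 0.2·(-4237, 4026) = (746.9, -706.1)
∂J/∂v at (746.9, -706.1) = -29026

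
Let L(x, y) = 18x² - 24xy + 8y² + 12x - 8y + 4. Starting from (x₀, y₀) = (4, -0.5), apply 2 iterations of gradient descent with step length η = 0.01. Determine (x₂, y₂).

∇L = (36x - 24y + 12, -24x + 16y - 8)
(x₁, y₁) = (4, -0.5) − 0.01·(168, -112) = (2.32, 0.62)
(x₂, y₂) = (2.32, 0.62) − 0.01·(80.64, -53.76) = (1.5136, 1.1576)

(1.5136, 1.1576)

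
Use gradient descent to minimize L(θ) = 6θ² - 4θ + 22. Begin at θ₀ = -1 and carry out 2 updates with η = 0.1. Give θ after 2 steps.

L′(θ) = 12θ - 4
θ₁ = -1 − 0.1·(-16) = 0.6
θ₂ = 0.6 − 0.1·3.2 = 0.28

0.28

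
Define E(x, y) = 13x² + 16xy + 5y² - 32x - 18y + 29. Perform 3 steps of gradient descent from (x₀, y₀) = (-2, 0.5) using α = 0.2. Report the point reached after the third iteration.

(494.096, 305.948)

∇E = (26x + 16y - 32, 16x + 10y - 18)
(x₁, y₁) = (-2, 0.5) − 0.2·(-76, -45) = (13.2, 9.5)
(x₂, y₂) = (13.2, 9.5) − 0.2·(463.2, 288.2) = (-79.44, -48.14)
(x₃, y₃) = (-79.44, -48.14) − 0.2·(-2867.68, -1770.44) = (494.096, 305.948)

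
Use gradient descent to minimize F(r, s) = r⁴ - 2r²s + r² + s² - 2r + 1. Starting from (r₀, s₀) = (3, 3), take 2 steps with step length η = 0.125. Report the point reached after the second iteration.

∇F = (4r³ - 4rs + 2r - 2, -2r² + 2s)
(r₁, s₁) = (3, 3) − 0.125·(76, -12) = (-6.5, 4.5)
(r₂, s₂) = (-6.5, 4.5) − 0.125·(-996.5, -75.5) = (118.0625, 13.9375)

(118.0625, 13.9375)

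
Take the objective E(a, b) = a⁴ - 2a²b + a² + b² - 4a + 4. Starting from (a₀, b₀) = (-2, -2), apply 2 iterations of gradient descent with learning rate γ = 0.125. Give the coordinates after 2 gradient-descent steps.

∇E = (4a³ - 4ab + 2a - 4, -2a² + 2b)
(a₁, b₁) = (-2, -2) − 0.125·(-56, -12) = (5, -0.5)
(a₂, b₂) = (5, -0.5) − 0.125·(516, -51) = (-59.5, 5.875)

(-59.5, 5.875)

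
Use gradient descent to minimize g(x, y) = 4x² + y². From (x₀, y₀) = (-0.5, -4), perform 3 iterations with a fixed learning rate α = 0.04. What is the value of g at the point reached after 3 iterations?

9.800547504128

∇g = (8x, 2y)
Step 1: at (-0.5, -4), ∇g = (-4, -8) → (-0.5, -4) − 0.04·(-4, -8) = (-0.34, -3.68)
Step 2: at (-0.34, -3.68), ∇g = (-2.72, -7.36) → (-0.34, -3.68) − 0.04·(-2.72, -7.36) = (-0.2312, -3.3856)
Step 3: at (-0.2312, -3.3856), ∇g = (-1.8496, -6.7712) → (-0.2312, -3.3856) − 0.04·(-1.8496, -6.7712) = (-0.157216, -3.114752)
g(-0.157216, -3.114752) = 9.800547504128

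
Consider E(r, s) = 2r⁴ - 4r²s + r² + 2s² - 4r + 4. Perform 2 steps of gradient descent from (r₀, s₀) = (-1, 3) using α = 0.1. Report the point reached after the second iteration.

(1.68, 2.92)

∇E = (8r³ - 8rs + 2r - 4, -4r² + 4s)
Step 1: at (-1, 3), ∇E = (10, 8) → (-1, 3) − 0.1·(10, 8) = (-2, 2.2)
Step 2: at (-2, 2.2), ∇E = (-36.8, -7.2) → (-2, 2.2) − 0.1·(-36.8, -7.2) = (1.68, 2.92)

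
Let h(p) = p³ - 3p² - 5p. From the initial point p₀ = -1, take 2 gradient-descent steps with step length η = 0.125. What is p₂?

-2.84375

h′(p) = 3p² - 6p - 5
p₁ = -1 − 0.125·4 = -1.5
p₂ = -1.5 − 0.125·10.75 = -2.84375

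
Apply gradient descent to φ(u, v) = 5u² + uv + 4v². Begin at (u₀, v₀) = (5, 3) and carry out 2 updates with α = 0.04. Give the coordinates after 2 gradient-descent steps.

(1.6544, 1.136)

∇φ = (10u + v, u + 8v)
(u₁, v₁) = (5, 3) − 0.04·(53, 29) = (2.88, 1.84)
(u₂, v₂) = (2.88, 1.84) − 0.04·(30.64, 17.6) = (1.6544, 1.136)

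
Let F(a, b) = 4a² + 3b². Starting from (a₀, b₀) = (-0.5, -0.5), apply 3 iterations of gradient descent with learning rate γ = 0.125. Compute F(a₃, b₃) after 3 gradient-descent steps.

∇F = (8a, 6b)
Step 1: at (-0.5, -0.5), ∇F = (-4, -3) → (-0.5, -0.5) − 0.125·(-4, -3) = (0, -0.125)
Step 2: at (0, -0.125), ∇F = (0, -0.75) → (0, -0.125) − 0.125·(0, -0.75) = (0, -0.03125)
Step 3: at (0, -0.03125), ∇F = (0, -0.1875) → (0, -0.03125) − 0.125·(0, -0.1875) = (0, -0.0078125)
F(0, -0.0078125) = 0.00018310546875

0.00018310546875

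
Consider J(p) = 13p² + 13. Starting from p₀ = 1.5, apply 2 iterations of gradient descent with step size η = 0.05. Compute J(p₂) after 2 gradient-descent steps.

13.236925

J′(p) = 26p
p₁ = 1.5 − 0.05·39 = -0.45
p₂ = -0.45 − 0.05·(-11.7) = 0.135
J(0.135) = 13.236925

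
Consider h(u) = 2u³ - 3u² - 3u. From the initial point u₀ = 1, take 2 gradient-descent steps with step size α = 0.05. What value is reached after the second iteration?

h′(u) = 6u² - 6u - 3
u₁ = 1 − 0.05·(-3) = 1.15
u₂ = 1.15 − 0.05·(-1.965) = 1.24825

1.24825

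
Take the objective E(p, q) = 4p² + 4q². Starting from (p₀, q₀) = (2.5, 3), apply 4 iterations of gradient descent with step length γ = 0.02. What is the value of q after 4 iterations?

∇E = (8p, 8q)
(p₁, q₁) = (2.5, 3) − 0.02·(20, 24) = (2.1, 2.52)
(p₂, q₂) = (2.1, 2.52) − 0.02·(16.8, 20.16) = (1.764, 2.1168)
(p₃, q₃) = (1.764, 2.1168) − 0.02·(14.112, 16.9344) = (1.48176, 1.778112)
(p₄, q₄) = (1.48176, 1.778112) − 0.02·(11.85408, 14.224896) = (1.2446784, 1.49361408)
q = 1.49361408

1.49361408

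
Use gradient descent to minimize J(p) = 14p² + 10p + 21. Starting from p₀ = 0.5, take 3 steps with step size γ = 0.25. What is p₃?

J′(p) = 28p + 10
p₁ = 0.5 − 0.25·24 = -5.5
p₂ = -5.5 − 0.25·(-144) = 30.5
p₃ = 30.5 − 0.25·864 = -185.5

-185.5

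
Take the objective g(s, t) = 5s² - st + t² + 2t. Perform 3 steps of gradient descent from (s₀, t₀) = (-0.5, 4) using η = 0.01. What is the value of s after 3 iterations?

∇g = (10s - t, -s + 2t + 2)
(s₁, t₁) = (-0.5, 4) − 0.01·(-9, 10.5) = (-0.41, 3.895)
(s₂, t₂) = (-0.41, 3.895) − 0.01·(-7.995, 10.2) = (-0.33005, 3.793)
(s₃, t₃) = (-0.33005, 3.793) − 0.01·(-7.0935, 9.91605) = (-0.259115, 3.6938395)
s = -0.259115

-0.259115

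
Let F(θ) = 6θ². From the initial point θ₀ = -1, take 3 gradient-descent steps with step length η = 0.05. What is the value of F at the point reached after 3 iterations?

F′(θ) = 12θ
Step 1: F′(-1) = -12; θ₁ = -1 − 0.05·(-12) = -0.4
Step 2: F′(-0.4) = -4.8; θ₂ = -0.4 − 0.05·(-4.8) = -0.16
Step 3: F′(-0.16) = -1.92; θ₃ = -0.16 − 0.05·(-1.92) = -0.064
F(-0.064) = 0.024576

0.024576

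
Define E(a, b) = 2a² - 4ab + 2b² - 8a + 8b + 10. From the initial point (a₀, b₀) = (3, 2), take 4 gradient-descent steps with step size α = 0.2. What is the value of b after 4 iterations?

1.5648

∇E = (4a - 4b - 8, -4a + 4b + 8)
(a₁, b₁) = (3, 2) − 0.2·(-4, 4) = (3.8, 1.2)
(a₂, b₂) = (3.8, 1.2) − 0.2·(2.4, -2.4) = (3.32, 1.68)
(a₃, b₃) = (3.32, 1.68) − 0.2·(-1.44, 1.44) = (3.608, 1.392)
(a₄, b₄) = (3.608, 1.392) − 0.2·(0.864, -0.864) = (3.4352, 1.5648)
b = 1.5648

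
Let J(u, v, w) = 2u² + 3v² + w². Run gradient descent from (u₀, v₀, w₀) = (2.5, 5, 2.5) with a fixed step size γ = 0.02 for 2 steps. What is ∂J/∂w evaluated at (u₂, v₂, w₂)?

∇J = (4u, 6v, 2w)
Step 1: at (2.5, 5, 2.5), ∇J = (10, 30, 5) → (2.5, 5, 2.5) − 0.02·(10, 30, 5) = (2.3, 4.4, 2.4)
Step 2: at (2.3, 4.4, 2.4), ∇J = (9.2, 26.4, 4.8) → (2.3, 4.4, 2.4) − 0.02·(9.2, 26.4, 4.8) = (2.116, 3.872, 2.304)
∂J/∂w at (2.116, 3.872, 2.304) = 4.608

4.608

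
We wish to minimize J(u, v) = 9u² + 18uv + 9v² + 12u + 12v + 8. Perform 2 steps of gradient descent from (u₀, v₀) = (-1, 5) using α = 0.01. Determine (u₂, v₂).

∇J = (18u + 18v + 12, 18u + 18v + 12)
(u₁, v₁) = (-1, 5) − 0.01·(84, 84) = (-1.84, 4.16)
(u₂, v₂) = (-1.84, 4.16) − 0.01·(53.76, 53.76) = (-2.3776, 3.6224)

(-2.3776, 3.6224)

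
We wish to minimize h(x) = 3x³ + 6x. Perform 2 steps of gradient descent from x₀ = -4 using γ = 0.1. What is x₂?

h′(x) = 9x² + 6
Step 1: h′(-4) = 150; x₁ = -4 − 0.1·150 = -19
Step 2: h′(-19) = 3255; x₂ = -19 − 0.1·3255 = -344.5

-344.5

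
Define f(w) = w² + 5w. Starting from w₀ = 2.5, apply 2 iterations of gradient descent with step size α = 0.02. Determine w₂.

2.108

f′(w) = 2w + 5
Step 1: f′(2.5) = 10; w₁ = 2.5 − 0.02·10 = 2.3
Step 2: f′(2.3) = 9.6; w₂ = 2.3 − 0.02·9.6 = 2.108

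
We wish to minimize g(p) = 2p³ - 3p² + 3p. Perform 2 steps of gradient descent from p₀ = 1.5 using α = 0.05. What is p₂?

0.9328125

g′(p) = 6p² - 6p + 3
Step 1: g′(1.5) = 7.5; p₁ = 1.5 − 0.05·7.5 = 1.125
Step 2: g′(1.125) = 3.84375; p₂ = 1.125 − 0.05·3.84375 = 0.9328125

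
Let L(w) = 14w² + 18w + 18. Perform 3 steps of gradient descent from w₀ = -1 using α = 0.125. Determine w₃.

L′(w) = 28w + 18
Step 1: L′(-1) = -10; w₁ = -1 − 0.125·(-10) = 0.25
Step 2: L′(0.25) = 25; w₂ = 0.25 − 0.125·25 = -2.875
Step 3: L′(-2.875) = -62.5; w₃ = -2.875 − 0.125·(-62.5) = 4.9375

4.9375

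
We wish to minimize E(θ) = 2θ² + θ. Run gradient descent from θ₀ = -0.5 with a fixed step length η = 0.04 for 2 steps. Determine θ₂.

E′(θ) = 4θ + 1
θ₁ = -0.5 − 0.04·(-1) = -0.46
θ₂ = -0.46 − 0.04·(-0.84) = -0.4264

-0.4264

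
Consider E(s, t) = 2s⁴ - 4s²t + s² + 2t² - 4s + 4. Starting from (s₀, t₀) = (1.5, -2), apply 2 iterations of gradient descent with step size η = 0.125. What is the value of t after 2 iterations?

11.34375

∇E = (8s³ - 8st + 2s - 4, -4s² + 4t)
(s₁, t₁) = (1.5, -2) − 0.125·(50, -17) = (-4.75, 0.125)
(s₂, t₂) = (-4.75, 0.125) − 0.125·(-866.125, -89.75) = (103.515625, 11.34375)
t = 11.34375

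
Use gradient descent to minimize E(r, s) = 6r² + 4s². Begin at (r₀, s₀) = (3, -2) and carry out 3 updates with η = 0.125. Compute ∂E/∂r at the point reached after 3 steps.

-4.5

∇E = (12r, 8s)
Step 1: at (3, -2), ∇E = (36, -16) → (3, -2) − 0.125·(36, -16) = (-1.5, 0)
Step 2: at (-1.5, 0), ∇E = (-18, 0) → (-1.5, 0) − 0.125·(-18, 0) = (0.75, 0)
Step 3: at (0.75, 0), ∇E = (9, 0) → (0.75, 0) − 0.125·(9, 0) = (-0.375, 0)
∂E/∂r at (-0.375, 0) = -4.5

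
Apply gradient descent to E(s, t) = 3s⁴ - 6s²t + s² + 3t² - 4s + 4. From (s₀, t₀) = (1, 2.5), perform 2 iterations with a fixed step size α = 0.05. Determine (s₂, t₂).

∇E = (12s³ - 12st + 2s - 4, -6s² + 6t)
Step 1: at (1, 2.5), ∇E = (-20, 9) → (1, 2.5) − 0.05·(-20, 9) = (2, 2.05)
Step 2: at (2, 2.05), ∇E = (46.8, -11.7) → (2, 2.05) − 0.05·(46.8, -11.7) = (-0.34, 2.635)

(-0.34, 2.635)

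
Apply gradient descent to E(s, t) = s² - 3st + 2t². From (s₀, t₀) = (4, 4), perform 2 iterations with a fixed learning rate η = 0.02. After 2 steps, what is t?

3.8512

∇E = (2s - 3t, -3s + 4t)
(s₁, t₁) = (4, 4) − 0.02·(-4, 4) = (4.08, 3.92)
(s₂, t₂) = (4.08, 3.92) − 0.02·(-3.6, 3.44) = (4.152, 3.8512)
t = 3.8512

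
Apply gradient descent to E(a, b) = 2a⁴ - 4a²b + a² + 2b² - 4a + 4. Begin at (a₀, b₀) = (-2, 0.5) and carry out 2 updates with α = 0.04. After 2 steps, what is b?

∇E = (8a³ - 8ab + 2a - 4, -4a² + 4b)
Step 1: at (-2, 0.5), ∇E = (-64, -14) → (-2, 0.5) − 0.04·(-64, -14) = (0.56, 1.06)
Step 2: at (0.56, 1.06), ∇E = (-6.223872, 2.9856) → (0.56, 1.06) − 0.04·(-6.223872, 2.9856) = (0.80895488, 0.940576)
b = 0.940576

0.940576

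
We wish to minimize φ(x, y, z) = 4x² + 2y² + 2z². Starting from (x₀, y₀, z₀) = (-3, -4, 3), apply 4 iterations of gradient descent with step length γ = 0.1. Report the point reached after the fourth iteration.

∇φ = (8x, 4y, 4z)
(x₁, y₁, z₁) = (-3, -4, 3) − 0.1·(-24, -16, 12) = (-0.6, -2.4, 1.8)
(x₂, y₂, z₂) = (-0.6, -2.4, 1.8) − 0.1·(-4.8, -9.6, 7.2) = (-0.12, -1.44, 1.08)
(x₃, y₃, z₃) = (-0.12, -1.44, 1.08) − 0.1·(-0.96, -5.76, 4.32) = (-0.024, -0.864, 0.648)
(x₄, y₄, z₄) = (-0.024, -0.864, 0.648) − 0.1·(-0.192, -3.456, 2.592) = (-0.0048, -0.5184, 0.3888)

(-0.0048, -0.5184, 0.3888)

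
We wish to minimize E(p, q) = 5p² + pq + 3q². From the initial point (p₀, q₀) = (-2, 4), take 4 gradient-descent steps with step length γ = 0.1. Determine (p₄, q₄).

∇E = (10p + q, p + 6q)
(p₁, q₁) = (-2, 4) − 0.1·(-16, 22) = (-0.4, 1.8)
(p₂, q₂) = (-0.4, 1.8) − 0.1·(-2.2, 10.4) = (-0.18, 0.76)
(p₃, q₃) = (-0.18, 0.76) − 0.1·(-1.04, 4.38) = (-0.076, 0.322)
(p₄, q₄) = (-0.076, 0.322) − 0.1·(-0.438, 1.856) = (-0.0322, 0.1364)

(-0.0322, 0.1364)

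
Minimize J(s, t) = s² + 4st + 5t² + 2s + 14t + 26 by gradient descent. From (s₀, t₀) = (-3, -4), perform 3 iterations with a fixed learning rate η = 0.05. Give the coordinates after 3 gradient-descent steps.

∇J = (2s + 4t + 2, 4s + 10t + 14)
(s₁, t₁) = (-3, -4) − 0.05·(-20, -38) = (-2, -2.1)
(s₂, t₂) = (-2, -2.1) − 0.05·(-10.4, -15) = (-1.48, -1.35)
(s₃, t₃) = (-1.48, -1.35) − 0.05·(-6.36, -5.42) = (-1.162, -1.079)

(-1.162, -1.079)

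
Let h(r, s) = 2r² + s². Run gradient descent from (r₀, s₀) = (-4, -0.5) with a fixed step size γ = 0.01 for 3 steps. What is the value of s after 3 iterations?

∇h = (4r, 2s)
(r₁, s₁) = (-4, -0.5) − 0.01·(-16, -1) = (-3.84, -0.49)
(r₂, s₂) = (-3.84, -0.49) − 0.01·(-15.36, -0.98) = (-3.6864, -0.4802)
(r₃, s₃) = (-3.6864, -0.4802) − 0.01·(-14.7456, -0.9604) = (-3.538944, -0.470596)
s = -0.470596

-0.470596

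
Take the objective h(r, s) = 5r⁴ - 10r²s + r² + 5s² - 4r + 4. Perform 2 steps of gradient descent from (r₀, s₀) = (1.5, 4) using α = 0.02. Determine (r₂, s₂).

(-0.4904372, 4.24098)

∇h = (20r³ - 20rs + 2r - 4, -10r² + 10s)
(r₁, s₁) = (1.5, 4) − 0.02·(-53.5, 17.5) = (2.57, 3.65)
(r₂, s₂) = (2.57, 3.65) − 0.02·(153.02186, -29.549) = (-0.4904372, 4.24098)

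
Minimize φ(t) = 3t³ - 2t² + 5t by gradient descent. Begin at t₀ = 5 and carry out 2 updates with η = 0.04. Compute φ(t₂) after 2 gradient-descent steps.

-1898.329381838848

φ′(t) = 9t² - 4t + 5
t₁ = 5 − 0.04·210 = -3.4
t₂ = -3.4 − 0.04·122.64 = -8.3056
φ(-8.3056) = -1898.329381838848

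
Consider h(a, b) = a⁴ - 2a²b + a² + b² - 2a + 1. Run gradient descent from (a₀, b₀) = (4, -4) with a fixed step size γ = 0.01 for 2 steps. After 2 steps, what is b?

∇h = (4a³ - 4ab + 2a - 2, -2a² + 2b)
Step 1: at (4, -4), ∇h = (326, -40) → (4, -4) − 0.01·(326, -40) = (0.74, -3.6)
Step 2: at (0.74, -3.6), ∇h = (11.756896, -8.2952) → (0.74, -3.6) − 0.01·(11.756896, -8.2952) = (0.62243104, -3.517048)
b = -3.517048

-3.517048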